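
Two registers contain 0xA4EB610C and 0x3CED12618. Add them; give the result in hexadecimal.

0x473BC8724

Add column by column in base 16, right to left:
  C+8 = 4 carry 1
  0+1+1 = 2
  1+6 = 7
  6+2 = 8
  B+1 = C
  E+D = B carry 1
  4+E+1 = 3 carry 1
  A+C+1 = 7 carry 1
  0+3+1 = 4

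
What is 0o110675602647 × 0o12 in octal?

0o1330551434206

Multiply each base-8 digit by 10, carrying:
  7×10 = 70 → write 6 carry 8
  4×10+8 = 48 → write 0 carry 6
  6×10+6 = 66 → write 2 carry 8
  2×10+8 = 28 → write 4 carry 3
  0×10+3 = 3 → write 3
  6×10 = 60 → write 4 carry 7
  5×10+7 = 57 → write 1 carry 7
  7×10+7 = 77 → write 5 carry 9
  6×10+9 = 69 → write 5 carry 8
  0×10+8 = 8 → write 0 carry 1
  1×10+1 = 11 → write 3 carry 1
  1×10+1 = 11 → write 3 carry 1
  remaining carry: 1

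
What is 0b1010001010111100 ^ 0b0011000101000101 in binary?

0b1001001111111001

XOR bit by bit (1 where the bits differ):
  1010001010111100
^ 0011000101000101
= 1001001111111001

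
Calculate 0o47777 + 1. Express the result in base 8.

The trailing 4 digits are 7 (max in base 8), so adding 1 cascades: they roll to 0 and the next digit up increments.

0o50000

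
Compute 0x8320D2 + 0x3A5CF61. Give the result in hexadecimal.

Add column by column in base 16, right to left:
  2+1 = 3
  D+6 = 3 carry 1
  0+F+1 = 0 carry 1
  2+C+1 = F
  3+5 = 8
  8+A = 2 carry 1
  0+3+1 = 4

0x428F033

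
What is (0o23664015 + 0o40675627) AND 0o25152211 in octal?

0o24140200

Add column by column in base 8, right to left:
  5+7 = 4 carry 1
  1+2+1 = 4
  0+6 = 6
  4+5 = 1 carry 1
  6+7+1 = 6 carry 1
  6+6+1 = 5 carry 1
  3+0+1 = 4
  2+4 = 6
Sum = 0o64561644; now AND with 0o25152211:
  6&2=2, 4&5=4, 5&1=1, 6&5=4, 1&2=0, 6&2=2, 4&1=0, 4&1=0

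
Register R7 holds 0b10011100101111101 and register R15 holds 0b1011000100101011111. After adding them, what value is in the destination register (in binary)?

Add column by column in base 2, right to left:
  1+1 = 0 carry 1
  0+1+1 = 0 carry 1
  1+1+1 = 1 carry 1
  1+1+1 = 1 carry 1
  1+1+1 = 1 carry 1
  1+0+1 = 0 carry 1
  1+1+1 = 1 carry 1
  0+0+1 = 1
  1+1 = 0 carry 1
  0+0+1 = 1
  0+0 = 0
  1+1 = 0 carry 1
  1+0+1 = 0 carry 1
  1+0+1 = 0 carry 1
  0+0+1 = 1
  0+1 = 1
  1+1 = 0 carry 1
  0+0+1 = 1
  0+1 = 1

0b1101100001011011100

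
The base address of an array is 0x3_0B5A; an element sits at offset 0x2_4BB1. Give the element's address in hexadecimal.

0x5570B

Add column by column in base 16, right to left:
  A+1 = B
  5+B = 0 carry 1
  B+B+1 = 7 carry 1
  0+4+1 = 5
  3+2 = 5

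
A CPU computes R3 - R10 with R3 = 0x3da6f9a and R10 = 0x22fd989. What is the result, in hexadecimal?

0x1aa9611

Subtract column by column in base 16:
  a-9 → 1
  9-8 → 1
  f-9 → 6
  6-d → 9 (borrow)
  a-f-1 → a (borrow)
  d-2-1 → a
  3-2 → 1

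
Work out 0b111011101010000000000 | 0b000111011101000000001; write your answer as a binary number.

0b111111111111000000001

OR bit by bit (1 where either bit is 1):
  111011101010000000000
| 000111011101000000001
= 111111111111000000001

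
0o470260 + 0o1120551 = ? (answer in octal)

Add column by column in base 8, right to left:
  0+1 = 1
  6+5 = 3 carry 1
  2+5+1 = 0 carry 1
  0+0+1 = 1
  7+2 = 1 carry 1
  4+1+1 = 6
  0+1 = 1

0o1611031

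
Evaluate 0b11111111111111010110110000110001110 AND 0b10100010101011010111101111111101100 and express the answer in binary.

0b10100010101011010110100000110001100

AND bit by bit (1 only where both bits are 1):
  11111111111111010110110000110001110
& 10100010101011010111101111111101100
= 10100010101011010110100000110001100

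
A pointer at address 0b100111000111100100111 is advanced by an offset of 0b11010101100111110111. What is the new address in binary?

0b1000001110100100011110

Add column by column in base 2, right to left:
  1+1 = 0 carry 1
  1+1+1 = 1 carry 1
  1+1+1 = 1 carry 1
  0+0+1 = 1
  0+1 = 1
  1+1 = 0 carry 1
  0+1+1 = 0 carry 1
  0+1+1 = 0 carry 1
  1+1+1 = 1 carry 1
  1+0+1 = 0 carry 1
  1+0+1 = 0 carry 1
  1+1+1 = 1 carry 1
  0+1+1 = 0 carry 1
  0+0+1 = 1
  0+1 = 1
  1+0 = 1
  1+1 = 0 carry 1
  1+0+1 = 0 carry 1
  0+1+1 = 0 carry 1
  0+1+1 = 0 carry 1
  1+0+1 = 0 carry 1
  final carry 1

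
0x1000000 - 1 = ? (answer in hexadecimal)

The trailing 6 digits are 0, so subtracting 1 borrows through: they become F and the next digit up decrements.

0xffffff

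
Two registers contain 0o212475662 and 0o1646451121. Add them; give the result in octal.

0o2061147003

Add column by column in base 8, right to left:
  2+1 = 3
  6+2 = 0 carry 1
  6+1+1 = 0 carry 1
  5+1+1 = 7
  7+5 = 4 carry 1
  4+4+1 = 1 carry 1
  2+6+1 = 1 carry 1
  1+4+1 = 6
  2+6 = 0 carry 1
  0+1+1 = 2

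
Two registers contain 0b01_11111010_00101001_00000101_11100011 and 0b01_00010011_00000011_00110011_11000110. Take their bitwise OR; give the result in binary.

0b0111111011001010110011011111100111

OR bit by bit (1 where either bit is 1):
  0111111010001010010000010111100011
| 0100010011000000110011001111000110
= 0111111011001010110011011111100111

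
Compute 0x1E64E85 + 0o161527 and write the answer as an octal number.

0x1E64E85 = 0o171447205 in octal.
Add column by column in base 8, right to left:
  5+7 = 4 carry 1
  0+2+1 = 3
  2+5 = 7
  7+1 = 0 carry 1
  4+6+1 = 3 carry 1
  4+1+1 = 6
  1+0 = 1
  7+0 = 7
  1+0 = 1

0o171630734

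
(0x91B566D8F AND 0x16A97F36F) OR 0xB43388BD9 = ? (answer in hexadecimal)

0xB4B3EEBDF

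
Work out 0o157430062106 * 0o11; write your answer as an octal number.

Multiply each base-8 digit by 9, carrying:
  6×9 = 54 → write 6 carry 6
  0×9+6 = 6 → write 6
  1×9 = 9 → write 1 carry 1
  2×9+1 = 19 → write 3 carry 2
  6×9+2 = 56 → write 0 carry 7
  0×9+7 = 7 → write 7
  0×9 = 0 → write 0
  3×9 = 27 → write 3 carry 3
  4×9+3 = 39 → write 7 carry 4
  7×9+4 = 67 → write 3 carry 8
  5×9+8 = 53 → write 5 carry 6
  1×9+6 = 15 → write 7 carry 1
  remaining carry: 1

0o1753730703166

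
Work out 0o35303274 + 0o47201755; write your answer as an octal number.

Add column by column in base 8, right to left:
  4+5 = 1 carry 1
  7+5+1 = 5 carry 1
  2+7+1 = 2 carry 1
  3+1+1 = 5
  0+0 = 0
  3+2 = 5
  5+7 = 4 carry 1
  3+4+1 = 0 carry 1
  final carry 1

0o104505251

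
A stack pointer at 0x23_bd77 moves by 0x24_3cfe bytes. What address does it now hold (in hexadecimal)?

0x47fa75

Add column by column in base 16, right to left:
  7+e = 5 carry 1
  7+f+1 = 7 carry 1
  d+c+1 = a carry 1
  b+3+1 = f
  3+4 = 7
  2+2 = 4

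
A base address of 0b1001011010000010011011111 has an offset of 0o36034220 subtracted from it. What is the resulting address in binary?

0b101101001100110001001111

0o36034220 = 0b11110000011100010010000 in binary.
Subtract column by column in base 2:
  1-0 → 1
  1-0 → 1
  1-0 → 1
  1-0 → 1
  1-1 → 0
  0-0 → 0
  1-0 → 1
  1-1 → 0
  0-0 → 0
  0-0 → 0
  1-0 → 1
  0-1 → 1 (borrow)
  0-1-1 → 0 (borrow)
  0-1-1 → 0 (borrow)
  0-0-1 → 1 (borrow)
  0-0-1 → 1 (borrow)
  1-0-1 → 0
  0-0 → 0
  1-0 → 1
  1-1 → 0
  0-1 → 1 (borrow)
  1-1-1 → 1 (borrow)
  0-1-1 → 0 (borrow)
  0-0-1 → 1 (borrow)
  1-0-1 → 0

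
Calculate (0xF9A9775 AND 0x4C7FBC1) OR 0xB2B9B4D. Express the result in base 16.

0xFAB9B4D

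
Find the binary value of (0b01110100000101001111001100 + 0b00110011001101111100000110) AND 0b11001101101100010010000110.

0b10000101000000000010000010

Add column by column in base 2, right to left:
  0+0 = 0
  0+1 = 1
  1+1 = 0 carry 1
  1+0+1 = 0 carry 1
  0+0+1 = 1
  0+0 = 0
  1+0 = 1
  1+0 = 1
  1+1 = 0 carry 1
  1+1+1 = 1 carry 1
  0+1+1 = 0 carry 1
  0+1+1 = 0 carry 1
  1+1+1 = 1 carry 1
  0+0+1 = 1
  1+1 = 0 carry 1
  0+1+1 = 0 carry 1
  0+0+1 = 1
  0+0 = 0
  0+1 = 1
  0+1 = 1
  1+0 = 1
  0+0 = 0
  1+1 = 0 carry 1
  1+1+1 = 1 carry 1
  1+0+1 = 0 carry 1
  final carry 1
Sum = 0b10100111010011001011010010; now AND with 0b11001101101100010010000110:
  10100111010011001011010010
& 11001101101100010010000110
= 10000101000000000010000010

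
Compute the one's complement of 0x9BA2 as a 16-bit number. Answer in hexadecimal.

0x645D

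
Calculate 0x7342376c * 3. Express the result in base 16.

0x159c6a644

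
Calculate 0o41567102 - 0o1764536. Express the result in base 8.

Subtract column by column in base 8:
  2-6 → 4 (borrow)
  0-3-1 → 4 (borrow)
  1-5-1 → 3 (borrow)
  7-4-1 → 2
  6-6 → 0
  5-7 → 6 (borrow)
  1-1-1 → 7 (borrow)
  4-0-1 → 3

0o37602344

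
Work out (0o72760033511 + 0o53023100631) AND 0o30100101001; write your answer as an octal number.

Add column by column in base 8, right to left:
  1+1 = 2
  1+3 = 4
  5+6 = 3 carry 1
  3+0+1 = 4
  3+0 = 3
  0+1 = 1
  0+3 = 3
  6+2 = 0 carry 1
  7+0+1 = 0 carry 1
  2+3+1 = 6
  7+5 = 4 carry 1
  final carry 1
Sum = 0o146003134342; now AND with 0o30100101001:
  1&0=0, 4&3=0, 6&0=0, 0&1=0, 0&0=0, 3&0=0, 1&1=1, 3&0=0, 4&1=0, 3&0=0, 4&0=0, 2&1=0

0o100000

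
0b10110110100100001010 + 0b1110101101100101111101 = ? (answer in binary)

0b10001100100001010000111

Add column by column in base 2, right to left:
  0+1 = 1
  1+0 = 1
  0+1 = 1
  1+1 = 0 carry 1
  0+1+1 = 0 carry 1
  0+1+1 = 0 carry 1
  0+1+1 = 0 carry 1
  0+0+1 = 1
  1+1 = 0 carry 1
  0+0+1 = 1
  0+0 = 0
  1+1 = 0 carry 1
  0+1+1 = 0 carry 1
  1+0+1 = 0 carry 1
  1+1+1 = 1 carry 1
  0+1+1 = 0 carry 1
  1+0+1 = 0 carry 1
  1+1+1 = 1 carry 1
  0+0+1 = 1
  1+1 = 0 carry 1
  0+1+1 = 0 carry 1
  0+1+1 = 0 carry 1
  final carry 1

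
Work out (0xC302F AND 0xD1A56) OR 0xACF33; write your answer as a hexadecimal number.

0xC302F AND 0xD1A56 = 0xC1006.
Then OR with 0xACF33.

0xEDF37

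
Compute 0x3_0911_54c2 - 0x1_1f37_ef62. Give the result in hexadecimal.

0x1e9d96560

Subtract column by column in base 16:
  2-2 → 0
  c-6 → 6
  4-f → 5 (borrow)
  5-e-1 → 6 (borrow)
  1-7-1 → 9 (borrow)
  1-3-1 → d (borrow)
  9-f-1 → 9 (borrow)
  0-1-1 → e (borrow)
  3-1-1 → 1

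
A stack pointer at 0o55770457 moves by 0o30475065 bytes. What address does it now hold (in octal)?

0o106465544

Add column by column in base 8, right to left:
  7+5 = 4 carry 1
  5+6+1 = 4 carry 1
  4+0+1 = 5
  0+5 = 5
  7+7 = 6 carry 1
  7+4+1 = 4 carry 1
  5+0+1 = 6
  5+3 = 0 carry 1
  final carry 1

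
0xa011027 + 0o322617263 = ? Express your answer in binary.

0b1101010011000010111011011010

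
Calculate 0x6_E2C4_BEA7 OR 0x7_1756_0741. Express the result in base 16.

OR each hex digit independently (no carries):
  6|7=7, E|1=F, 2|7=7, C|5=D, 4|6=6, B|0=B, E|7=F, A|4=E, 7|1=7

0x7F7D6BFE7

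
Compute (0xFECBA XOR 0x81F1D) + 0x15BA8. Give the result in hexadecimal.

0x94F4F

First 0xFECBA XOR 0x81F1D = 0x7F3A7.
Add column by column in base 16, right to left:
  7+8 = F
  A+A = 4 carry 1
  3+B+1 = F
  F+5 = 4 carry 1
  7+1+1 = 9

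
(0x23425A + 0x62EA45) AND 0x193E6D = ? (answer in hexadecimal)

Add column by column in base 16, right to left:
  A+5 = F
  5+4 = 9
  2+A = C
  4+E = 2 carry 1
  3+2+1 = 6
  2+6 = 8
Sum = 0x862C9F; now AND with 0x193E6D:
  8&1=0, 6&9=0, 2&3=2, C&E=C, 9&6=0, F&D=D

0x2C0D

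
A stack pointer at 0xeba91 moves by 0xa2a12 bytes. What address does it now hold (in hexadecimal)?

0x18e4a3

Add column by column in base 16, right to left:
  1+2 = 3
  9+1 = a
  a+a = 4 carry 1
  b+2+1 = e
  e+a = 8 carry 1
  final carry 1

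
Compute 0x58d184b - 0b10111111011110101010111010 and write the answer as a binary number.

0b10100011110010110110010001

0x58d184b = 0b101100011010001100001001011 in binary.
Subtract column by column in base 2:
  1-0 → 1
  1-1 → 0
  0-0 → 0
  1-1 → 0
  0-1 → 1 (borrow)
  0-1-1 → 0 (borrow)
  1-0-1 → 0
  0-1 → 1 (borrow)
  0-0-1 → 1 (borrow)
  0-1-1 → 0 (borrow)
  0-0-1 → 1 (borrow)
  1-1-1 → 1 (borrow)
  1-0-1 → 0
  0-1 → 1 (borrow)
  0-1-1 → 0 (borrow)
  0-1-1 → 0 (borrow)
  1-1-1 → 1 (borrow)
  0-0-1 → 1 (borrow)
  1-1-1 → 1 (borrow)
  1-1-1 → 1 (borrow)
  0-1-1 → 0 (borrow)
  0-1-1 → 0 (borrow)
  0-1-1 → 0 (borrow)
  1-1-1 → 1 (borrow)
  1-0-1 → 0
  0-1 → 1 (borrow)
  1-0-1 → 0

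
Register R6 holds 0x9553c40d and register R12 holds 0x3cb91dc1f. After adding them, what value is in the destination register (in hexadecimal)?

Add column by column in base 16, right to left:
  d+f = c carry 1
  0+1+1 = 2
  4+c = 0 carry 1
  c+d+1 = a carry 1
  3+1+1 = 5
  5+9 = e
  5+b = 0 carry 1
  9+c+1 = 6 carry 1
  0+3+1 = 4

0x460e5a02c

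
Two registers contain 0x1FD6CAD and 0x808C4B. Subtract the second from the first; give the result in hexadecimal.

Subtract column by column in base 16:
  D-B → 2
  A-4 → 6
  C-C → 0
  6-8 → E (borrow)
  D-0-1 → C
  F-8 → 7
  1-0 → 1

0x17CE062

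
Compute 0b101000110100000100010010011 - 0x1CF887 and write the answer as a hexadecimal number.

0x4FD100C

0b101000110100000100010010011 = 0x51A0893 in hexadecimal.
Subtract column by column in base 16:
  3-7 → C (borrow)
  9-8-1 → 0
  8-8 → 0
  0-F → 1 (borrow)
  A-C-1 → D (borrow)
  1-1-1 → F (borrow)
  5-0-1 → 4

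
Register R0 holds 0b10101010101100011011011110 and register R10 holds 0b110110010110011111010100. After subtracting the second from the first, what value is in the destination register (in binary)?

Subtract column by column in base 2:
  0-0 → 0
  1-0 → 1
  1-1 → 0
  1-0 → 1
  1-1 → 0
  0-0 → 0
  1-1 → 0
  1-1 → 0
  0-1 → 1 (borrow)
  1-1-1 → 1 (borrow)
  1-1-1 → 1 (borrow)
  0-0-1 → 1 (borrow)
  0-0-1 → 1 (borrow)
  0-1-1 → 0 (borrow)
  1-1-1 → 1 (borrow)
  1-0-1 → 0
  0-1 → 1 (borrow)
  1-0-1 → 0
  0-0 → 0
  1-1 → 0
  0-1 → 1 (borrow)
  1-0-1 → 0
  0-1 → 1 (borrow)
  1-1-1 → 1 (borrow)
  0-0-1 → 1 (borrow)
  1-0-1 → 0

0b1110100010101111100001010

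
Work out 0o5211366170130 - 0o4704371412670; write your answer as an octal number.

0o304774555240

Subtract column by column in base 8:
  0-0 → 0
  3-7 → 4 (borrow)
  1-6-1 → 2 (borrow)
  0-2-1 → 5 (borrow)
  7-1-1 → 5
  1-4 → 5 (borrow)
  6-1-1 → 4
  6-7 → 7 (borrow)
  3-3-1 → 7 (borrow)
  1-4-1 → 4 (borrow)
  1-0-1 → 0
  2-7 → 3 (borrow)
  5-4-1 → 0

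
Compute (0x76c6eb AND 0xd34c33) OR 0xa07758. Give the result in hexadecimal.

0x76c6eb AND 0xd34c33 = 0x524423.
Then OR with 0xa07758.

0xf2777b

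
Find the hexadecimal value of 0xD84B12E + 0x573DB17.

Add column by column in base 16, right to left:
  E+7 = 5 carry 1
  2+1+1 = 4
  1+B = C
  B+D = 8 carry 1
  4+3+1 = 8
  8+7 = F
  D+5 = 2 carry 1
  final carry 1

0x12F88C45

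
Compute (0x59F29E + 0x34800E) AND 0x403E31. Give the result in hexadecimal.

Add column by column in base 16, right to left:
  E+E = C carry 1
  9+0+1 = A
  2+0 = 2
  F+8 = 7 carry 1
  9+4+1 = E
  5+3 = 8
Sum = 0x8E72AC; now AND with 0x403E31:
  8&4=0, E&0=0, 7&3=3, 2&E=2, A&3=2, C&1=0

0x3220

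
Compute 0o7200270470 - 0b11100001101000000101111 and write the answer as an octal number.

0o7144120411

0b11100001101000000101111 = 0o34150057 in octal.
Subtract column by column in base 8:
  0-7 → 1 (borrow)
  7-5-1 → 1
  4-0 → 4
  0-0 → 0
  7-5 → 2
  2-1 → 1
  0-4 → 4 (borrow)
  0-3-1 → 4 (borrow)
  2-0-1 → 1
  7-0 → 7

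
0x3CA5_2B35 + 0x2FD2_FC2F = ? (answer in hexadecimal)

Add column by column in base 16, right to left:
  5+F = 4 carry 1
  3+2+1 = 6
  B+C = 7 carry 1
  2+F+1 = 2 carry 1
  5+2+1 = 8
  A+D = 7 carry 1
  C+F+1 = C carry 1
  3+2+1 = 6

0x6C782764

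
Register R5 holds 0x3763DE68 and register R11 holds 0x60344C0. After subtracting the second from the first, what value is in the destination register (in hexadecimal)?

0x316099A8

Subtract column by column in base 16:
  8-0 → 8
  6-C → A (borrow)
  E-4-1 → 9
  D-4 → 9
  3-3 → 0
  6-0 → 6
  7-6 → 1
  3-0 → 3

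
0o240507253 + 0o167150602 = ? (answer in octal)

0o427660055

Add column by column in base 8, right to left:
  3+2 = 5
  5+0 = 5
  2+6 = 0 carry 1
  7+0+1 = 0 carry 1
  0+5+1 = 6
  5+1 = 6
  0+7 = 7
  4+6 = 2 carry 1
  2+1+1 = 4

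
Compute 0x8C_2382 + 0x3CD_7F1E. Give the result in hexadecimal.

Add column by column in base 16, right to left:
  2+E = 0 carry 1
  8+1+1 = A
  3+F = 2 carry 1
  2+7+1 = A
  C+D = 9 carry 1
  8+C+1 = 5 carry 1
  0+3+1 = 4

0x459A2A0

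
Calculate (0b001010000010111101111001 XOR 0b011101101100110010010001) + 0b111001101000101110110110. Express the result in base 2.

0b1010001010110111110011110

First 0b001010000010111101111001 XOR 0b011101101100110010010001 = 0b010111101110001111101000.
Add column by column in base 2, right to left:
  0+0 = 0
  0+1 = 1
  0+1 = 1
  1+0 = 1
  0+1 = 1
  1+1 = 0 carry 1
  1+0+1 = 0 carry 1
  1+1+1 = 1 carry 1
  1+1+1 = 1 carry 1
  1+1+1 = 1 carry 1
  0+0+1 = 1
  0+1 = 1
  0+0 = 0
  1+0 = 1
  1+0 = 1
  1+1 = 0 carry 1
  0+0+1 = 1
  1+1 = 0 carry 1
  1+1+1 = 1 carry 1
  1+0+1 = 0 carry 1
  1+0+1 = 0 carry 1
  0+1+1 = 0 carry 1
  1+1+1 = 1 carry 1
  0+1+1 = 0 carry 1
  final carry 1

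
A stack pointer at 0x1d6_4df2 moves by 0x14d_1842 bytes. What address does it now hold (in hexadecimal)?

0x3236634

Add column by column in base 16, right to left:
  2+2 = 4
  f+4 = 3 carry 1
  d+8+1 = 6 carry 1
  4+1+1 = 6
  6+d = 3 carry 1
  d+4+1 = 2 carry 1
  1+1+1 = 3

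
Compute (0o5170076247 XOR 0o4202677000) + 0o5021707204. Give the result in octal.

0o6414510453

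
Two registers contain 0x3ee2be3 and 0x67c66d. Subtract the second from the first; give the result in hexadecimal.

0x3866576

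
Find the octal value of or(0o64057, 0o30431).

OR each oct digit independently (no carries):
  6|3=7, 4|0=4, 0|4=4, 5|3=7, 7|1=7

0o74477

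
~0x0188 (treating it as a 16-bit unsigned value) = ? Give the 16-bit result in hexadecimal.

Each hex digit d becomes f−d:
  0→f, 1→e, 8→7, 8→7

0xfe77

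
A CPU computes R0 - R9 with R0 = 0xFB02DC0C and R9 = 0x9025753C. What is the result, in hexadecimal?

Subtract column by column in base 16:
  C-C → 0
  0-3 → D (borrow)
  C-5-1 → 6
  D-7 → 6
  2-5 → D (borrow)
  0-2-1 → D (borrow)
  B-0-1 → A
  F-9 → 6

0x6ADD66D0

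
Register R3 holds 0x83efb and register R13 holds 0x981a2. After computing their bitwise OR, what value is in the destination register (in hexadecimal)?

0x9bffb

OR each hex digit independently (no carries):
  8|9=9, 3|8=b, e|1=f, f|a=f, b|2=b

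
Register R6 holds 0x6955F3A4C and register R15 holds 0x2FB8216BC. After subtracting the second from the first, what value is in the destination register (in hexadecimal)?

0x399DD2390

Subtract column by column in base 16:
  C-C → 0
  4-B → 9 (borrow)
  A-6-1 → 3
  3-1 → 2
  F-2 → D
  5-8 → D (borrow)
  5-B-1 → 9 (borrow)
  9-F-1 → 9 (borrow)
  6-2-1 → 3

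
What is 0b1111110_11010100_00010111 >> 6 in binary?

Right shift by 6: drop the 6 least-significant bits.

0b11111101101010000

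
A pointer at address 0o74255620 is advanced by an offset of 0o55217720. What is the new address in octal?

0o151475540

Add column by column in base 8, right to left:
  0+0 = 0
  2+2 = 4
  6+7 = 5 carry 1
  5+7+1 = 5 carry 1
  5+1+1 = 7
  2+2 = 4
  4+5 = 1 carry 1
  7+5+1 = 5 carry 1
  final carry 1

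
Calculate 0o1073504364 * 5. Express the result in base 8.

Multiply each base-8 digit by 5, carrying:
  4×5 = 20 → write 4 carry 2
  6×5+2 = 32 → write 0 carry 4
  3×5+4 = 19 → write 3 carry 2
  4×5+2 = 22 → write 6 carry 2
  0×5+2 = 2 → write 2
  5×5 = 25 → write 1 carry 3
  3×5+3 = 18 → write 2 carry 2
  7×5+2 = 37 → write 5 carry 4
  0×5+4 = 4 → write 4
  1×5 = 5 → write 5

0o5452126304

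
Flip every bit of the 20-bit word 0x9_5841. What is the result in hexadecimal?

Each hex digit d becomes f−d:
  9→6, 5→a, 8→7, 4→b, 1→e

0x6a7be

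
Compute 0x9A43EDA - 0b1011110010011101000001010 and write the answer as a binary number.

0x9A43EDA = 0b1001101001000011111011011010 in binary.
Subtract column by column in base 2:
  0-0 → 0
  1-1 → 0
  0-0 → 0
  1-1 → 0
  1-0 → 1
  0-0 → 0
  1-0 → 1
  1-0 → 1
  0-0 → 0
  1-1 → 0
  1-0 → 1
  1-1 → 0
  1-1 → 0
  1-1 → 0
  0-0 → 0
  0-0 → 0
  0-1 → 1 (borrow)
  0-0-1 → 1 (borrow)
  1-0-1 → 0
  0-1 → 1 (borrow)
  0-1-1 → 0 (borrow)
  1-1-1 → 1 (borrow)
  0-1-1 → 0 (borrow)
  1-0-1 → 0
  1-1 → 0
  0-0 → 0
  0-0 → 0
  1-0 → 1

0b1000001010110000010011010000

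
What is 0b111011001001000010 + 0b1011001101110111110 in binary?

0b10010100111000000000

Add column by column in base 2, right to left:
  0+0 = 0
  1+1 = 0 carry 1
  0+1+1 = 0 carry 1
  0+1+1 = 0 carry 1
  0+1+1 = 0 carry 1
  0+1+1 = 0 carry 1
  1+0+1 = 0 carry 1
  0+1+1 = 0 carry 1
  0+1+1 = 0 carry 1
  1+1+1 = 1 carry 1
  0+0+1 = 1
  0+1 = 1
  1+1 = 0 carry 1
  1+0+1 = 0 carry 1
  0+0+1 = 1
  1+1 = 0 carry 1
  1+1+1 = 1 carry 1
  1+0+1 = 0 carry 1
  0+1+1 = 0 carry 1
  final carry 1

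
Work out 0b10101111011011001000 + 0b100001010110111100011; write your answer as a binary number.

Add column by column in base 2, right to left:
  0+1 = 1
  0+1 = 1
  0+0 = 0
  1+0 = 1
  0+0 = 0
  0+1 = 1
  1+1 = 0 carry 1
  1+1+1 = 1 carry 1
  0+1+1 = 0 carry 1
  1+0+1 = 0 carry 1
  1+1+1 = 1 carry 1
  0+1+1 = 0 carry 1
  1+0+1 = 0 carry 1
  1+1+1 = 1 carry 1
  1+0+1 = 0 carry 1
  1+1+1 = 1 carry 1
  0+0+1 = 1
  1+0 = 1
  0+0 = 0
  1+0 = 1
  0+1 = 1

0b110111010010010101011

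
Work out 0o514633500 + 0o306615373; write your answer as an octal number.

Add column by column in base 8, right to left:
  0+3 = 3
  0+7 = 7
  5+3 = 0 carry 1
  3+5+1 = 1 carry 1
  3+1+1 = 5
  6+6 = 4 carry 1
  4+6+1 = 3 carry 1
  1+0+1 = 2
  5+3 = 0 carry 1
  final carry 1

0o1023451073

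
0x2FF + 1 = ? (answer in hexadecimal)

0x300

The trailing 2 digits are F (max in base 16), so adding 1 cascades: they roll to 0 and the next digit up increments.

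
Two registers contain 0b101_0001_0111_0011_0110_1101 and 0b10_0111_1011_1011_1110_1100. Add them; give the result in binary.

Add column by column in base 2, right to left:
  1+0 = 1
  0+0 = 0
  1+1 = 0 carry 1
  1+1+1 = 1 carry 1
  0+0+1 = 1
  1+1 = 0 carry 1
  1+1+1 = 1 carry 1
  0+1+1 = 0 carry 1
  1+1+1 = 1 carry 1
  1+1+1 = 1 carry 1
  0+0+1 = 1
  0+1 = 1
  1+1 = 0 carry 1
  1+1+1 = 1 carry 1
  1+0+1 = 0 carry 1
  0+1+1 = 0 carry 1
  1+1+1 = 1 carry 1
  0+1+1 = 0 carry 1
  0+1+1 = 0 carry 1
  0+0+1 = 1
  1+0 = 1
  0+1 = 1
  1+0 = 1

0b11110010010111101011001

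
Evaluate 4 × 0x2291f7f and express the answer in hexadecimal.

0x8a47dfc

Multiply each base-16 digit by 4, carrying:
  f×4 = 60 → write c carry 3
  7×4+3 = 31 → write f carry 1
  f×4+1 = 61 → write d carry 3
  1×4+3 = 7 → write 7
  9×4 = 36 → write 4 carry 2
  2×4+2 = 10 → write a
  2×4 = 8 → write 8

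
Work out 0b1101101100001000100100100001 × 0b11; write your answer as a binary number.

0b101001000100011001101101100011

Multiply each base-2 digit by 3, carrying:
  1×3 = 3 → write 1 carry 1
  0×3+1 = 1 → write 1
  0×3 = 0 → write 0
  0×3 = 0 → write 0
  0×3 = 0 → write 0
  1×3 = 3 → write 1 carry 1
  0×3+1 = 1 → write 1
  0×3 = 0 → write 0
  1×3 = 3 → write 1 carry 1
  0×3+1 = 1 → write 1
  0×3 = 0 → write 0
  1×3 = 3 → write 1 carry 1
  0×3+1 = 1 → write 1
  0×3 = 0 → write 0
  0×3 = 0 → write 0
  1×3 = 3 → write 1 carry 1
  0×3+1 = 1 → write 1
  0×3 = 0 → write 0
  0×3 = 0 → write 0
  0×3 = 0 → write 0
  1×3 = 3 → write 1 carry 1
  1×3+1 = 4 → write 0 carry 2
  0×3+2 = 2 → write 0 carry 1
  1×3+1 = 4 → write 0 carry 2
  1×3+2 = 5 → write 1 carry 2
  0×3+2 = 2 → write 0 carry 1
  1×3+1 = 4 → write 0 carry 2
  1×3+2 = 5 → write 1 carry 2
  remaining carry: 10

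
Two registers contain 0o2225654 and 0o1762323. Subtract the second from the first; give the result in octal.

Subtract column by column in base 8:
  4-3 → 1
  5-2 → 3
  6-3 → 3
  5-2 → 3
  2-6 → 4 (borrow)
  2-7-1 → 2 (borrow)
  2-1-1 → 0

0o243331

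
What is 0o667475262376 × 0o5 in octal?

Multiply each base-8 digit by 5, carrying:
  6×5 = 30 → write 6 carry 3
  7×5+3 = 38 → write 6 carry 4
  3×5+4 = 19 → write 3 carry 2
  2×5+2 = 12 → write 4 carry 1
  6×5+1 = 31 → write 7 carry 3
  2×5+3 = 13 → write 5 carry 1
  5×5+1 = 26 → write 2 carry 3
  7×5+3 = 38 → write 6 carry 4
  4×5+4 = 24 → write 0 carry 3
  7×5+3 = 38 → write 6 carry 4
  6×5+4 = 34 → write 2 carry 4
  6×5+4 = 34 → write 2 carry 4
  remaining carry: 4

0o4226062574366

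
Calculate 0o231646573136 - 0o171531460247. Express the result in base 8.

Subtract column by column in base 8:
  6-7 → 7 (borrow)
  3-4-1 → 6 (borrow)
  1-2-1 → 6 (borrow)
  3-0-1 → 2
  7-6 → 1
  5-4 → 1
  6-1 → 5
  4-3 → 1
  6-5 → 1
  1-1 → 0
  3-7 → 4 (borrow)
  2-1-1 → 0

0o40115112667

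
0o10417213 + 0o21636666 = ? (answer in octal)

0o32256101

Add column by column in base 8, right to left:
  3+6 = 1 carry 1
  1+6+1 = 0 carry 1
  2+6+1 = 1 carry 1
  7+6+1 = 6 carry 1
  1+3+1 = 5
  4+6 = 2 carry 1
  0+1+1 = 2
  1+2 = 3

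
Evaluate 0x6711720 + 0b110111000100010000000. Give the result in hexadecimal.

0x68C9FA0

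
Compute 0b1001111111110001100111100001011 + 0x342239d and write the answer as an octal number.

0b1001111111110001100111100001011 = 0o11776147413 in octal.
0x342239d = 0o320421635 in octal.
Add column by column in base 8, right to left:
  3+5 = 0 carry 1
  1+3+1 = 5
  4+6 = 2 carry 1
  7+1+1 = 1 carry 1
  4+2+1 = 7
  1+4 = 5
  6+0 = 6
  7+2 = 1 carry 1
  7+3+1 = 3 carry 1
  1+0+1 = 2
  1+0 = 1

0o12316571250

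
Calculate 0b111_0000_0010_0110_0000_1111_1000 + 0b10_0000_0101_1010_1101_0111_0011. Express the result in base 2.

Add column by column in base 2, right to left:
  0+1 = 1
  0+1 = 1
  0+0 = 0
  1+0 = 1
  1+1 = 0 carry 1
  1+1+1 = 1 carry 1
  1+1+1 = 1 carry 1
  1+0+1 = 0 carry 1
  0+1+1 = 0 carry 1
  0+0+1 = 1
  0+1 = 1
  0+1 = 1
  0+0 = 0
  1+1 = 0 carry 1
  1+0+1 = 0 carry 1
  0+1+1 = 0 carry 1
  0+1+1 = 0 carry 1
  1+0+1 = 0 carry 1
  0+1+1 = 0 carry 1
  0+0+1 = 1
  0+0 = 0
  0+0 = 0
  0+0 = 0
  0+0 = 0
  1+0 = 1
  1+1 = 0 carry 1
  1+0+1 = 0 carry 1
  final carry 1

0b1001000010000000111001101011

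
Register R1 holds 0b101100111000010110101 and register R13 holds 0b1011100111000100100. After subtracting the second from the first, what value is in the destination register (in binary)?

0b100001010001010010001

Subtract column by column in base 2:
  1-0 → 1
  0-0 → 0
  1-1 → 0
  0-0 → 0
  1-0 → 1
  1-1 → 0
  0-0 → 0
  1-0 → 1
  0-0 → 0
  0-1 → 1 (borrow)
  0-1-1 → 0 (borrow)
  0-1-1 → 0 (borrow)
  1-0-1 → 0
  1-0 → 1
  1-1 → 0
  0-1 → 1 (borrow)
  0-1-1 → 0 (borrow)
  1-0-1 → 0
  1-1 → 0
  0-0 → 0
  1-0 → 1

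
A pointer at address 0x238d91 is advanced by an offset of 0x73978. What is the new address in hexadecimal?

Add column by column in base 16, right to left:
  1+8 = 9
  9+7 = 0 carry 1
  d+9+1 = 7 carry 1
  8+3+1 = c
  3+7 = a
  2+0 = 2

0x2ac709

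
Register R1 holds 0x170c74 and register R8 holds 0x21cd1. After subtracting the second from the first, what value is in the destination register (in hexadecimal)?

0x14efa3

Subtract column by column in base 16:
  4-1 → 3
  7-d → a (borrow)
  c-c-1 → f (borrow)
  0-1-1 → e (borrow)
  7-2-1 → 4
  1-0 → 1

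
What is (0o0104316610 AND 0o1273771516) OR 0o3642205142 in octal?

0o3642315552

0o0104316610 AND 0o1273771516 = 0o0000310410.
Then OR with 0o3642205142.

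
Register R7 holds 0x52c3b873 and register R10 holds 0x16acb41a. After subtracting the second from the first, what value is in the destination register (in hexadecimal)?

Subtract column by column in base 16:
  3-a → 9 (borrow)
  7-1-1 → 5
  8-4 → 4
  b-b → 0
  3-c → 7 (borrow)
  c-a-1 → 1
  2-6 → c (borrow)
  5-1-1 → 3

0x3c170459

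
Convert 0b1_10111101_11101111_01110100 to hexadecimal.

Group the bits into nibbles: 0001 1011 1101 1110 1111 0111 0100 → 1bdef74.

0x1bdef74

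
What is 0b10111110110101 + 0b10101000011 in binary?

Add column by column in base 2, right to left:
  1+1 = 0 carry 1
  0+1+1 = 0 carry 1
  1+0+1 = 0 carry 1
  0+0+1 = 1
  1+0 = 1
  1+0 = 1
  0+1 = 1
  1+0 = 1
  1+1 = 0 carry 1
  1+0+1 = 0 carry 1
  1+1+1 = 1 carry 1
  1+0+1 = 0 carry 1
  0+0+1 = 1
  1+0 = 1

0b11010011111000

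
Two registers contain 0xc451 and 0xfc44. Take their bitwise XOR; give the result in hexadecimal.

XOR each hex digit independently (no carries):
  c^f=3, 4^c=8, 5^4=1, 1^4=5

0x3815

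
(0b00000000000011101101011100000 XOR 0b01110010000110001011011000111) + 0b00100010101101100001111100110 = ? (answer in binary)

0b10010100110011001000000001101

First 0b00000000000011101101011100000 XOR 0b01110010000110001011011000111 = 0b01110010000101100110000100111.
Add column by column in base 2, right to left:
  1+0 = 1
  1+1 = 0 carry 1
  1+1+1 = 1 carry 1
  0+0+1 = 1
  0+0 = 0
  1+1 = 0 carry 1
  0+1+1 = 0 carry 1
  0+1+1 = 0 carry 1
  0+1+1 = 0 carry 1
  0+1+1 = 0 carry 1
  1+0+1 = 0 carry 1
  1+0+1 = 0 carry 1
  0+0+1 = 1
  0+0 = 0
  1+1 = 0 carry 1
  1+1+1 = 1 carry 1
  0+0+1 = 1
  1+1 = 0 carry 1
  0+1+1 = 0 carry 1
  0+0+1 = 1
  0+1 = 1
  0+0 = 0
  1+1 = 0 carry 1
  0+0+1 = 1
  0+0 = 0
  1+0 = 1
  1+1 = 0 carry 1
  1+0+1 = 0 carry 1
  final carry 1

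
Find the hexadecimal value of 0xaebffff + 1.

0xaec0000

The trailing 4 digits are F (max in base 16), so adding 1 cascades: they roll to 0 and the next digit up increments.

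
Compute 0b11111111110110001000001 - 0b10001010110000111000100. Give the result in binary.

Subtract column by column in base 2:
  1-0 → 1
  0-0 → 0
  0-1 → 1 (borrow)
  0-0-1 → 1 (borrow)
  0-0-1 → 1 (borrow)
  0-0-1 → 1 (borrow)
  1-1-1 → 1 (borrow)
  0-1-1 → 0 (borrow)
  0-1-1 → 0 (borrow)
  0-0-1 → 1 (borrow)
  1-0-1 → 0
  1-0 → 1
  0-0 → 0
  1-1 → 0
  1-1 → 0
  1-0 → 1
  1-1 → 0
  1-0 → 1
  1-1 → 0
  1-0 → 1
  1-0 → 1
  1-0 → 1
  1-1 → 0

0b1110101000101001111101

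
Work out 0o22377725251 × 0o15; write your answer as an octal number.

0o360376725225

Multiply each base-8 digit by 13, carrying:
  1×13 = 13 → write 5 carry 1
  5×13+1 = 66 → write 2 carry 8
  2×13+8 = 34 → write 2 carry 4
  5×13+4 = 69 → write 5 carry 8
  2×13+8 = 34 → write 2 carry 4
  7×13+4 = 95 → write 7 carry 11
  7×13+11 = 102 → write 6 carry 12
  7×13+12 = 103 → write 7 carry 12
  3×13+12 = 51 → write 3 carry 6
  2×13+6 = 32 → write 0 carry 4
  2×13+4 = 30 → write 6 carry 3
  remaining carry: 3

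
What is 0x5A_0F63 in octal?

0o26407543

Expand each hex digit to 4 bits: 5=0101 A=1010 0=0000 F=1111 6=0110 3=0011.
Group the bits in threes: 010 110 100 000 111 101 100 011 → 26407543.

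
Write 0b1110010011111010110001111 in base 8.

0o162372617

Group the bits in threes: 001 110 010 011 111 010 110 001 111 → 162372617.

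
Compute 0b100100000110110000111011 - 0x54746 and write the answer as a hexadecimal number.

0x8B24F5

0b100100000110110000111011 = 0x906C3B in hexadecimal.
Subtract column by column in base 16:
  B-6 → 5
  3-4 → F (borrow)
  C-7-1 → 4
  6-4 → 2
  0-5 → B (borrow)
  9-0-1 → 8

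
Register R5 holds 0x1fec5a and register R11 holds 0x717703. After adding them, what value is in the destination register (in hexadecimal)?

Add column by column in base 16, right to left:
  a+3 = d
  5+0 = 5
  c+7 = 3 carry 1
  e+7+1 = 6 carry 1
  f+1+1 = 1 carry 1
  1+7+1 = 9

0x91635d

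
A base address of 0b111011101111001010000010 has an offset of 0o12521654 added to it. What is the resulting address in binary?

0b1000110011001011000101110

0o12521654 = 0b1010101010001110101100 in binary.
Add column by column in base 2, right to left:
  0+0 = 0
  1+0 = 1
  0+1 = 1
  0+1 = 1
  0+0 = 0
  0+1 = 1
  0+0 = 0
  1+1 = 0 carry 1
  0+1+1 = 0 carry 1
  1+1+1 = 1 carry 1
  0+0+1 = 1
  0+0 = 0
  1+0 = 1
  1+1 = 0 carry 1
  1+0+1 = 0 carry 1
  1+1+1 = 1 carry 1
  0+0+1 = 1
  1+1 = 0 carry 1
  1+0+1 = 0 carry 1
  1+1+1 = 1 carry 1
  0+0+1 = 1
  1+1 = 0 carry 1
  1+0+1 = 0 carry 1
  1+0+1 = 0 carry 1
  final carry 1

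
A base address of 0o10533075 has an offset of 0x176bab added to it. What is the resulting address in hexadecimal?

0o10533075 = 0x22b63d in hexadecimal.
Add column by column in base 16, right to left:
  d+b = 8 carry 1
  3+a+1 = e
  6+b = 1 carry 1
  b+6+1 = 2 carry 1
  2+7+1 = a
  2+1 = 3

0x3a21e8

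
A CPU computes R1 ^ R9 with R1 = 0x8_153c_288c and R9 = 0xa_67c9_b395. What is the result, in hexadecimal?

XOR each hex digit independently (no carries):
  8^a=2, 1^6=7, 5^7=2, 3^c=f, c^9=5, 2^b=9, 8^3=b, 8^9=1, c^5=9

0x272f59b19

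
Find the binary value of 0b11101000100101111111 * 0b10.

Multiply each base-2 digit by 2, carrying:
  1×2 = 2 → write 0 carry 1
  1×2+1 = 3 → write 1 carry 1
  1×2+1 = 3 → write 1 carry 1
  1×2+1 = 3 → write 1 carry 1
  1×2+1 = 3 → write 1 carry 1
  1×2+1 = 3 → write 1 carry 1
  1×2+1 = 3 → write 1 carry 1
  0×2+1 = 1 → write 1
  1×2 = 2 → write 0 carry 1
  0×2+1 = 1 → write 1
  0×2 = 0 → write 0
  1×2 = 2 → write 0 carry 1
  0×2+1 = 1 → write 1
  0×2 = 0 → write 0
  0×2 = 0 → write 0
  1×2 = 2 → write 0 carry 1
  0×2+1 = 1 → write 1
  1×2 = 2 → write 0 carry 1
  1×2+1 = 3 → write 1 carry 1
  1×2+1 = 3 → write 1 carry 1
  remaining carry: 1

0b111010001001011111110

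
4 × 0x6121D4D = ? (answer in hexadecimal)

0x18487534

Multiply each base-16 digit by 4, carrying:
  D×4 = 52 → write 4 carry 3
  4×4+3 = 19 → write 3 carry 1
  D×4+1 = 53 → write 5 carry 3
  1×4+3 = 7 → write 7
  2×4 = 8 → write 8
  1×4 = 4 → write 4
  6×4 = 24 → write 8 carry 1
  remaining carry: 1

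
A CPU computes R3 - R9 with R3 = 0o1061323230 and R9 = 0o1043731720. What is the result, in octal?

0o15371310

Subtract column by column in base 8:
  0-0 → 0
  3-2 → 1
  2-7 → 3 (borrow)
  3-1-1 → 1
  2-3 → 7 (borrow)
  3-7-1 → 3 (borrow)
  1-3-1 → 5 (borrow)
  6-4-1 → 1
  0-0 → 0
  1-1 → 0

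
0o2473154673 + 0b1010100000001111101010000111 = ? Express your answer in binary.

0o2473154673 = 0b10100111011001101100110111011 in binary.
Add column by column in base 2, right to left:
  1+1 = 0 carry 1
  1+1+1 = 1 carry 1
  0+1+1 = 0 carry 1
  1+0+1 = 0 carry 1
  1+0+1 = 0 carry 1
  1+0+1 = 0 carry 1
  0+0+1 = 1
  1+1 = 0 carry 1
  1+0+1 = 0 carry 1
  0+1+1 = 0 carry 1
  0+0+1 = 1
  1+1 = 0 carry 1
  1+1+1 = 1 carry 1
  0+1+1 = 0 carry 1
  1+1+1 = 1 carry 1
  1+1+1 = 1 carry 1
  0+0+1 = 1
  0+0 = 0
  1+0 = 1
  1+0 = 1
  0+0 = 0
  1+0 = 1
  1+0 = 1
  1+1 = 0 carry 1
  0+0+1 = 1
  0+1 = 1
  1+0 = 1
  0+1 = 1
  1+0 = 1

0b11111011011011101010001000010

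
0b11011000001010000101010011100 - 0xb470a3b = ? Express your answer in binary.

0b1111101111100000000001100001

0xb470a3b = 0b1011010001110000101000111011 in binary.
Subtract column by column in base 2:
  0-1 → 1 (borrow)
  0-1-1 → 0 (borrow)
  1-0-1 → 0
  1-1 → 0
  1-1 → 0
  0-1 → 1 (borrow)
  0-0-1 → 1 (borrow)
  1-0-1 → 0
  0-0 → 0
  1-1 → 0
  0-0 → 0
  1-1 → 0
  0-0 → 0
  0-0 → 0
  0-0 → 0
  0-0 → 0
  1-1 → 0
  0-1 → 1 (borrow)
  1-1-1 → 1 (borrow)
  0-0-1 → 1 (borrow)
  0-0-1 → 1 (borrow)
  0-0-1 → 1 (borrow)
  0-1-1 → 0 (borrow)
  0-0-1 → 1 (borrow)
  1-1-1 → 1 (borrow)
  1-1-1 → 1 (borrow)
  0-0-1 → 1 (borrow)
  1-1-1 → 1 (borrow)
  1-0-1 → 0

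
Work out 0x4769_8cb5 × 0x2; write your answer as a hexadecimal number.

0x8ed3196a

Multiply each base-16 digit by 2, carrying:
  5×2 = 10 → write a
  b×2 = 22 → write 6 carry 1
  c×2+1 = 25 → write 9 carry 1
  8×2+1 = 17 → write 1 carry 1
  9×2+1 = 19 → write 3 carry 1
  6×2+1 = 13 → write d
  7×2 = 14 → write e
  4×2 = 8 → write 8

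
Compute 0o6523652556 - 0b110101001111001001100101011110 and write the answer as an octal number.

0o4536020

0b110101001111001001100101011110 = 0o6517114536 in octal.
Subtract column by column in base 8:
  6-6 → 0
  5-3 → 2
  5-5 → 0
  2-4 → 6 (borrow)
  5-1-1 → 3
  6-1 → 5
  3-7 → 4 (borrow)
  2-1-1 → 0
  5-5 → 0
  6-6 → 0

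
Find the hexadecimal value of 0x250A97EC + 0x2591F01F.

0x4A9C880B

Add column by column in base 16, right to left:
  C+F = B carry 1
  E+1+1 = 0 carry 1
  7+0+1 = 8
  9+F = 8 carry 1
  A+1+1 = C
  0+9 = 9
  5+5 = A
  2+2 = 4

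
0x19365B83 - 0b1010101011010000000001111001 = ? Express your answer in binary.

0x19365B83 = 0b11001001101100101101110000011 in binary.
Subtract column by column in base 2:
  1-1 → 0
  1-0 → 1
  0-0 → 0
  0-1 → 1 (borrow)
  0-1-1 → 0 (borrow)
  0-1-1 → 0 (borrow)
  0-1-1 → 0 (borrow)
  1-0-1 → 0
  1-0 → 1
  1-0 → 1
  0-0 → 0
  1-0 → 1
  1-0 → 1
  0-0 → 0
  1-0 → 1
  0-0 → 0
  0-1 → 1 (borrow)
  1-0-1 → 0
  1-1 → 0
  0-1 → 1 (borrow)
  1-0-1 → 0
  1-1 → 0
  0-0 → 0
  0-1 → 1 (borrow)
  1-0-1 → 0
  0-1 → 1 (borrow)
  0-0-1 → 1 (borrow)
  1-1-1 → 1 (borrow)
  1-0-1 → 0

0b1110100010010101101100001010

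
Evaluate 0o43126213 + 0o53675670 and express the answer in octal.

Add column by column in base 8, right to left:
  3+0 = 3
  1+7 = 0 carry 1
  2+6+1 = 1 carry 1
  6+5+1 = 4 carry 1
  2+7+1 = 2 carry 1
  1+6+1 = 0 carry 1
  3+3+1 = 7
  4+5 = 1 carry 1
  final carry 1

0o117024103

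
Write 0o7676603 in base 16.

0x1f7d83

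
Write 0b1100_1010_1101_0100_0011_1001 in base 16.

0xCAD439

Group the bits into nibbles: 1100 1010 1101 0100 0011 1001 → CAD439.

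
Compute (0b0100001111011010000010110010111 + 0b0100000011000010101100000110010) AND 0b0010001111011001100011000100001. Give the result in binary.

0b10011000100010000000001

Add column by column in base 2, right to left:
  1+0 = 1
  1+1 = 0 carry 1
  1+0+1 = 0 carry 1
  0+0+1 = 1
  1+1 = 0 carry 1
  0+1+1 = 0 carry 1
  0+0+1 = 1
  1+0 = 1
  1+0 = 1
  0+0 = 0
  1+0 = 1
  0+1 = 1
  0+1 = 1
  0+0 = 0
  0+1 = 1
  0+0 = 0
  1+1 = 0 carry 1
  0+0+1 = 1
  1+0 = 1
  1+0 = 1
  0+0 = 0
  1+1 = 0 carry 1
  1+1+1 = 1 carry 1
  1+0+1 = 0 carry 1
  1+0+1 = 0 carry 1
  0+0+1 = 1
  0+0 = 0
  0+0 = 0
  0+0 = 0
  1+1 = 0 carry 1
  final carry 1
Sum = 0b1000010010011100101110111001001; now AND with 0b0010001111011001100011000100001:
  1000010010011100101110111001001
& 0010001111011001100011000100001
= 0000000010011000100010000000001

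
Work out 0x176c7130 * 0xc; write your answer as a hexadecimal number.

0x119154e40

Multiply each base-16 digit by 12, carrying:
  0×12 = 0 → write 0
  3×12 = 36 → write 4 carry 2
  1×12+2 = 14 → write e
  7×12 = 84 → write 4 carry 5
  c×12+5 = 149 → write 5 carry 9
  6×12+9 = 81 → write 1 carry 5
  7×12+5 = 89 → write 9 carry 5
  1×12+5 = 17 → write 1 carry 1
  remaining carry: 1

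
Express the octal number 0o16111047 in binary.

0b1110001001001000100111

Each octal digit is 3 bits: 1=001 6=110 1=001 1=001 1=001 0=000 4=100 7=111.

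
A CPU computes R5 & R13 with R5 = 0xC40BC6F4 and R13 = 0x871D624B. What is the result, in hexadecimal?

0x84094240

AND each hex digit independently (no carries):
  C&8=8, 4&7=4, 0&1=0, B&D=9, C&6=4, 6&2=2, F&4=4, 4&B=0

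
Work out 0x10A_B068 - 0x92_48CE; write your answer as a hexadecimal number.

Subtract column by column in base 16:
  8-E → A (borrow)
  6-C-1 → 9 (borrow)
  0-8-1 → 7 (borrow)
  B-4-1 → 6
  A-2 → 8
  0-9 → 7 (borrow)
  1-0-1 → 0

0x78679A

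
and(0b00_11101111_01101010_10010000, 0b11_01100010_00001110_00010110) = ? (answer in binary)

AND bit by bit (1 only where both bits are 1):
  00111011110110101010010000
& 11011000100000111000010110
= 00011000100000101000010000

0b00011000100000101000010000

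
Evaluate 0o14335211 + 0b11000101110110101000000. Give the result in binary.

0b100101001010011111001001

0o14335211 = 0b1100011011101010001001 in binary.
Add column by column in base 2, right to left:
  1+0 = 1
  0+0 = 0
  0+0 = 0
  1+0 = 1
  0+0 = 0
  0+0 = 0
  0+1 = 1
  1+0 = 1
  0+1 = 1
  1+0 = 1
  0+1 = 1
  1+1 = 0 carry 1
  1+0+1 = 0 carry 1
  1+1+1 = 1 carry 1
  0+1+1 = 0 carry 1
  1+1+1 = 1 carry 1
  1+0+1 = 0 carry 1
  0+1+1 = 0 carry 1
  0+0+1 = 1
  0+0 = 0
  1+0 = 1
  1+1 = 0 carry 1
  0+1+1 = 0 carry 1
  final carry 1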